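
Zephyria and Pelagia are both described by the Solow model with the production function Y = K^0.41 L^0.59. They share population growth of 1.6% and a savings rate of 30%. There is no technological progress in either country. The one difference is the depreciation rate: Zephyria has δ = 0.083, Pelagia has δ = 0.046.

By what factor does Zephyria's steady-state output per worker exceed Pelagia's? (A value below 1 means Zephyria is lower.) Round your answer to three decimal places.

ratio ≈ 0.722

Steady-state y* = [s/(n + δ)]^(α/(1−α)), so the ratio is [ (s_Z/(n + δ)_Z) / (s_P/(n + δ)_P) ]^0.6949.
s_Z/(n + δ)_Z = 0.30/0.099 = 3.0303; s_P/(n + δ)_P = 0.30/0.062 = 4.8387.
Ratio = (3.0303/4.8387)^0.6949 = 0.6263^0.6949 ≈ 0.7224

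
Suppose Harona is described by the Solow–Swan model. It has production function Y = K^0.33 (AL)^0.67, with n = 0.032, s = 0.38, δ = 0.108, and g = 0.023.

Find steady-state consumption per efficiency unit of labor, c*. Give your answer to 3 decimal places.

Steady state requires s·f(k) = (n + g + δ)·k, i.e. s·k^α = (n + g + δ)·k.
Dividing both sides by k: k^(1−α) = s / (n + g + δ).
k^0.67 = 0.38 / (0.032 + 0.023 + 0.108) = 0.38 / 0.163 = 2.3313
k* = 2.3313^(1/0.67) ≈ 3.5372
y* = (k*)^α = 3.5372^0.33 ≈ 1.5173
c* = (1 − s)·y* = (1 − 0.38) × 1.5173 ≈ 0.9407

c* ≈ 0.941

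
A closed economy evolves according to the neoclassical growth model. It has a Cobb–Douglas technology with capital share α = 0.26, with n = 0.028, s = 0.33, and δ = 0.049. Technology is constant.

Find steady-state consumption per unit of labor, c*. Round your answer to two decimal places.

Steady state requires s·f(k) = (n + δ)·k, i.e. s·k^α = (n + δ)·k.
Rearranging, k^(1−α) = s / (n + δ).
k^0.74 = 0.33 / (0.028 + 0.049) = 0.33 / 0.077 = 4.2857
k* = 4.2857^(1/0.74) ≈ 7.1463
y* = (k*)^α = 7.1463^0.26 ≈ 1.6675
c* = (1 − s)·y* = (1 − 0.33) × 1.6675 ≈ 1.1172

c* = 1.12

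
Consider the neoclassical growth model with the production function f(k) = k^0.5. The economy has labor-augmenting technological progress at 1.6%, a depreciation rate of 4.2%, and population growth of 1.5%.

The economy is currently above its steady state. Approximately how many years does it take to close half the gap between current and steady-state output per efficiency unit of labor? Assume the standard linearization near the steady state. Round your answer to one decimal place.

t_½ ≈ 19.0 years

Near the steady state the convergence rate is λ = (1 − α)(n + g + δ).
λ = (1 − 0.5) × 0.073 = 0.5 × 0.073 = 0.0365
Half-life = ln 2 / λ = 0.6931 / 0.0365 ≈ 18.99 years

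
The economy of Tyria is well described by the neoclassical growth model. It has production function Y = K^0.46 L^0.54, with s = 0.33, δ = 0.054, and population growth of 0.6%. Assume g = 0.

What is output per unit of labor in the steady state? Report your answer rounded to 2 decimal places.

y* ≈ 4.27

At the steady state, Δk = 0, so s·k^α = (n + δ)·k.
Dividing both sides by k: k^(1−α) = s / (n + δ).
k^0.54 = 0.33 / (0.006 + 0.054) = 0.33 / 0.060 = 5.5000
k* = 5.5000^(1/0.54) ≈ 23.4986
y* = (k*)^α = 23.4986^0.46 ≈ 4.2725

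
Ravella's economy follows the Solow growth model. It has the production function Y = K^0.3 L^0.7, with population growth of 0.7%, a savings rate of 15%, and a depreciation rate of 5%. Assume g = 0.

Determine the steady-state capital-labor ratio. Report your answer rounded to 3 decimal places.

k* = 3.984

In steady state, investment equals break-even investment: s·k^α = (n + δ)·k.
Dividing both sides by k: k^(1−α) = s / (n + δ).
k^0.7 = 0.15 / (0.007 + 0.050) = 0.15 / 0.057 = 2.6316
k* = 2.6316^(1/0.7) ≈ 3.9840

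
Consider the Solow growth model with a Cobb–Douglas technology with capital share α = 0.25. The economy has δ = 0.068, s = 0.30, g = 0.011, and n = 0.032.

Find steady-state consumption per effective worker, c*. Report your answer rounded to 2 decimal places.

c* ≈ 0.98

At the steady state, Δk = 0, so s·k^α = (n + g + δ)·k.
Dividing both sides by k: k^(1−α) = s / (n + g + δ).
k^0.75 = 0.30 / (0.032 + 0.011 + 0.068) = 0.30 / 0.111 = 2.7027
k* = 2.7027^(1/0.75) ≈ 3.7647
y* = (k*)^α = 3.7647^0.25 ≈ 1.3929
c* = (1 − s)·y* = (1 − 0.30) × 1.3929 ≈ 0.9750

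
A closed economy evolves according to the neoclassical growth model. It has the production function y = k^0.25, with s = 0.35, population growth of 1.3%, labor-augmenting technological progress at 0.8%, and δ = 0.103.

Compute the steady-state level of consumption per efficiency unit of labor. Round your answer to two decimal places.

At the steady state, Δk = 0, so s·k^α = (n + g + δ)·k.
Dividing both sides by k: k^(1−α) = s / (n + g + δ).
k^0.75 = 0.35 / (0.013 + 0.008 + 0.103) = 0.35 / 0.124 = 2.8226
k* = 2.8226^(1/0.75) ≈ 3.9890
y* = (k*)^α = 3.9890^0.25 ≈ 1.4132
c* = (1 − s)·y* = (1 − 0.35) × 1.4132 ≈ 0.9186

c* = 0.92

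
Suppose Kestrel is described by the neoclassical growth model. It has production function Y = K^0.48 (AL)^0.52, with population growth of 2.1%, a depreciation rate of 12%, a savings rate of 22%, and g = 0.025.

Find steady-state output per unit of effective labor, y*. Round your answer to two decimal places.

y* ≈ 1.30

Steady state requires s·f(k) = (n + g + δ)·k, i.e. s·k^α = (n + g + δ)·k.
Rearranging, k^(1−α) = s / (n + g + δ).
k^0.52 = 0.22 / (0.021 + 0.025 + 0.120) = 0.22 / 0.166 = 1.3253
k* = 1.3253^(1/0.52) ≈ 1.7188
y* = (k*)^α = 1.7188^0.48 ≈ 1.2969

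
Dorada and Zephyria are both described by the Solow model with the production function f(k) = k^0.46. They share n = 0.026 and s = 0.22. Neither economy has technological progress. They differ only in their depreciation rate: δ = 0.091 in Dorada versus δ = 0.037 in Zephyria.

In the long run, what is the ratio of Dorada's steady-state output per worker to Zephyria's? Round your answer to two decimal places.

ratio ≈ 0.59

Steady-state y* = [s/(n + δ)]^(α/(1−α)), so the ratio is [ (s_D/(n + δ)_D) / (s_Z/(n + δ)_Z) ]^0.8519.
s_D/(n + δ)_D = 0.22/0.117 = 1.8803; s_Z/(n + δ)_Z = 0.22/0.063 = 3.4921.
Ratio = (1.8803/3.4921)^0.8519 = 0.5384^0.8519 ≈ 0.5901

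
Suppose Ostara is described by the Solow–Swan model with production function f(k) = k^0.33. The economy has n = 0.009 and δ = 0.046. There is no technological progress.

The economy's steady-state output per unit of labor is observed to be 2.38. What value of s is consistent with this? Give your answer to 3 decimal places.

s ≈ 0.320

At the steady state, Δk = 0, so s·k^α = (n + δ)·k.
Since y* = [s/(n + δ)]^(α/(1−α)), we have s/(n + δ) = (y*)^((1−α)/α) = 2.38^2.0303 = 5.8152.
Therefore s = 5.8152 × (n + δ) = 5.8152 × 0.055 = 0.3198.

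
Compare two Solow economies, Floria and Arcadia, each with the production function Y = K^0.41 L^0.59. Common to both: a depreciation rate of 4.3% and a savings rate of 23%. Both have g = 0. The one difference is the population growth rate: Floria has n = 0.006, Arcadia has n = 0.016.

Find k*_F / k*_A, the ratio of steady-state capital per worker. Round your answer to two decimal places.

Steady-state k* = [s/(n + δ)]^(1/(1−α)), so the ratio is [ (s_F/(n + δ)_F) / (s_A/(n + δ)_A) ]^1.6949.
s_F/(n + δ)_F = 0.23/0.049 = 4.6939; s_A/(n + δ)_A = 0.23/0.059 = 3.8983.
Ratio = (4.6939/3.8983)^1.6949 = 1.2041^1.6949 ≈ 1.3700

ratio ≈ 1.37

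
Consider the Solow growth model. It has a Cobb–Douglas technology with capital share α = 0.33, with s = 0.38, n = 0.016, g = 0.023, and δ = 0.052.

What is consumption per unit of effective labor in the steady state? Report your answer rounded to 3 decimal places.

c* = 1.254

Steady state requires s·f(k) = (n + g + δ)·k, i.e. s·k^α = (n + g + δ)·k.
Rearranging, k^(1−α) = s / (n + g + δ).
k^0.67 = 0.38 / (0.016 + 0.023 + 0.052) = 0.38 / 0.091 = 4.1758
k* = 4.1758^(1/0.67) ≈ 8.4426
y* = (k*)^α = 8.4426^0.33 ≈ 2.0218
c* = (1 − s)·y* = (1 − 0.38) × 2.0218 ≈ 1.2535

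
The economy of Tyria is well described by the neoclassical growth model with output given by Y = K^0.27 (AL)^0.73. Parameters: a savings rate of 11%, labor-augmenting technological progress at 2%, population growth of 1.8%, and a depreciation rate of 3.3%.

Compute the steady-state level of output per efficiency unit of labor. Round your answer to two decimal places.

Steady state requires s·f(k) = (n + g + δ)·k, i.e. s·k^α = (n + g + δ)·k.
Dividing both sides by k: k^(1−α) = s / (n + g + δ).
k^0.73 = 0.11 / (0.018 + 0.020 + 0.033) = 0.11 / 0.071 = 1.5493
k* = 1.5493^(1/0.73) ≈ 1.8216
y* = (k*)^α = 1.8216^0.27 ≈ 1.1758

y* = 1.18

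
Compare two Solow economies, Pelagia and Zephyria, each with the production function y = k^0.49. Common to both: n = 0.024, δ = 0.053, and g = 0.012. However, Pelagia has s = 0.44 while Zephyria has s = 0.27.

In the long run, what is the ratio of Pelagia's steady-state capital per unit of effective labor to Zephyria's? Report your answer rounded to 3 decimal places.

k*_P / k*_Z ≈ 2.605

Steady-state k* = [s/(n + g + δ)]^(1/(1−α)), so the ratio is [ (s_P/(n + g + δ)_P) / (s_Z/(n + g + δ)_Z) ]^1.9608.
s_P/(n + g + δ)_P = 0.44/0.089 = 4.9438; s_Z/(n + g + δ)_Z = 0.27/0.089 = 3.0337.
Ratio = (4.9438/3.0337)^1.9608 = 1.6296^1.9608 ≈ 2.6052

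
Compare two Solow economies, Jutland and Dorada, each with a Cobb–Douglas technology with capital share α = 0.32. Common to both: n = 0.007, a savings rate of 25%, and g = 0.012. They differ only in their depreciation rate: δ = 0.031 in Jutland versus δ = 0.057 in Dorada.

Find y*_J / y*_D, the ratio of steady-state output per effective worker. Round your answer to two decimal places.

ratio ≈ 1.22

Steady-state y* = [s/(n + g + δ)]^(α/(1−α)), so the ratio is [ (s_J/(n + g + δ)_J) / (s_D/(n + g + δ)_D) ]^0.4706.
s_J/(n + g + δ)_J = 0.25/0.050 = 5.0000; s_D/(n + g + δ)_D = 0.25/0.076 = 3.2895.
Ratio = (5.0000/3.2895)^0.4706 = 1.5200^0.4706 ≈ 1.2178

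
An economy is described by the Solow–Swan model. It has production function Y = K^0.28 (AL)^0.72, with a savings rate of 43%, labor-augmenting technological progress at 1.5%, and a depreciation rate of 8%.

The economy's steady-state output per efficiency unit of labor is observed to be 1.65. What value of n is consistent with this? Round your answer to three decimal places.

n ≈ 0.024

In steady state, investment equals break-even investment: s·k^α = (n + g + δ)·k.
Since y* = [s/(n + g + δ)]^(α/(1−α)), we have s/(n + g + δ) = (y*)^((1−α)/α) = 1.65^2.5714 = 3.6244.
Therefore n + g + δ = s / 3.6244 = 0.43 / 3.6244 = 0.1186, so n = 0.1186 − 0.095 = 0.0236.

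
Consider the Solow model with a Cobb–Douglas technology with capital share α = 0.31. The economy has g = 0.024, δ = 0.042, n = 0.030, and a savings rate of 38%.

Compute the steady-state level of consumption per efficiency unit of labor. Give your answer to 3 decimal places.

c* ≈ 1.150

Steady state requires s·f(k) = (n + g + δ)·k, i.e. s·k^α = (n + g + δ)·k.
Dividing both sides by k: k^(1−α) = s / (n + g + δ).
k^0.69 = 0.38 / (0.030 + 0.024 + 0.042) = 0.38 / 0.096 = 3.9583
k* = 3.9583^(1/0.69) ≈ 7.3444
y* = (k*)^α = 7.3444^0.31 ≈ 1.8554
c* = (1 − s)·y* = (1 − 0.38) × 1.8554 ≈ 1.1503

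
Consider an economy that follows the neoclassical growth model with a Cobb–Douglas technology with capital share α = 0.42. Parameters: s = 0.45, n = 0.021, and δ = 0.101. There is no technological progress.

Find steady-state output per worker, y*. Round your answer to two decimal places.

Steady state requires s·f(k) = (n + δ)·k, i.e. s·k^α = (n + δ)·k.
Dividing both sides by k: k^(1−α) = s / (n + δ).
k^0.58 = 0.45 / (0.021 + 0.101) = 0.45 / 0.122 = 3.6885
k* = 3.6885^(1/0.58) ≈ 9.4913
y* = (k*)^α = 9.4913^0.42 ≈ 2.5732

y* = 2.57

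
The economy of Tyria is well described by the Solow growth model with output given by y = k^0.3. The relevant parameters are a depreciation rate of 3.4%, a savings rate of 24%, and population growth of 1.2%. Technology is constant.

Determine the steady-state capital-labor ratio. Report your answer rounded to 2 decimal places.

In steady state, investment equals break-even investment: s·k^α = (n + δ)·k.
Rearranging, k^(1−α) = s / (n + δ).
k^0.7 = 0.24 / (0.012 + 0.034) = 0.24 / 0.046 = 5.2174
k* = 5.2174^(1/0.7) ≈ 10.5909

k* ≈ 10.59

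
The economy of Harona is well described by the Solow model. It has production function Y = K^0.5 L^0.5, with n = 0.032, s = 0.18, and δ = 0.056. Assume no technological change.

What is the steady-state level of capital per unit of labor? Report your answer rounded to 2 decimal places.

At the steady state, Δk = 0, so s·k^α = (n + δ)·k.
Rearranging, k^(1−α) = s / (n + δ).
k^0.5 = 0.18 / (0.032 + 0.056) = 0.18 / 0.088 = 2.0455
k* = 2.0455^(1/0.5) ≈ 4.1841

k* ≈ 4.18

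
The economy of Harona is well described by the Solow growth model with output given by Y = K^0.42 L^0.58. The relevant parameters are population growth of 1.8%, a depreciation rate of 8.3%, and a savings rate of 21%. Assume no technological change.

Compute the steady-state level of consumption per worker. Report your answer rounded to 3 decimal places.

c* ≈ 1.342

In steady state, investment equals break-even investment: s·k^α = (n + δ)·k.
Dividing both sides by k: k^(1−α) = s / (n + δ).
k^0.58 = 0.21 / (0.018 + 0.083) = 0.21 / 0.101 = 2.0792
k* = 2.0792^(1/0.58) ≈ 3.5326
y* = (k*)^α = 3.5326^0.42 ≈ 1.6990
c* = (1 − s)·y* = (1 − 0.21) × 1.6990 ≈ 1.3422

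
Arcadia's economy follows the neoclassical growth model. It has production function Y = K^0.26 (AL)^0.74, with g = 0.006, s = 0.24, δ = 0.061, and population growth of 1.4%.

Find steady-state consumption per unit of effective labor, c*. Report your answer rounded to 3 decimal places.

c* = 1.113

Steady state requires s·f(k) = (n + g + δ)·k, i.e. s·k^α = (n + g + δ)·k.
Rearranging, k^(1−α) = s / (n + g + δ).
k^0.74 = 0.24 / (0.014 + 0.006 + 0.061) = 0.24 / 0.081 = 2.9630
k* = 2.9630^(1/0.74) ≈ 4.3399
y* = (k*)^α = 4.3399^0.26 ≈ 1.4647
c* = (1 − s)·y* = (1 − 0.24) × 1.4647 ≈ 1.1132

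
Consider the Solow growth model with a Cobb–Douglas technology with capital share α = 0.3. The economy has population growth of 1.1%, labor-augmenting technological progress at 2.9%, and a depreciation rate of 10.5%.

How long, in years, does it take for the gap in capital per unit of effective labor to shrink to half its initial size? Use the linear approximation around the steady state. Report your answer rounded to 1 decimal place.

half-life ≈ 6.8 years

Near the steady state the convergence rate is λ = (1 − α)(n + g + δ).
λ = (1 − 0.3) × 0.145 = 0.7 × 0.145 = 0.1015
Half-life = ln 2 / λ = 0.6931 / 0.1015 ≈ 6.83 years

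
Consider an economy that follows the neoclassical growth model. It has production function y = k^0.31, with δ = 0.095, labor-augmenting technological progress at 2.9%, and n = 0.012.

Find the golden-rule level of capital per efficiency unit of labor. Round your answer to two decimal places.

k_gold ≈ 3.30

The golden rule sets f'(k) = n + g + δ, i.e. α·k^(α−1) = n + g + δ.
So k^(1−α) = α / (n + g + δ) = 0.31 / 0.136 = 2.2794.
k_gold = 2.2794^(1/0.69) ≈ 3.3005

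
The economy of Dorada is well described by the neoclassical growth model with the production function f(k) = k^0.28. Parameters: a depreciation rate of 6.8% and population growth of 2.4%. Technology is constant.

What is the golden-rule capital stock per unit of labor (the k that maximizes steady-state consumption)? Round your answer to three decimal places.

The golden rule sets f'(k) = n + δ, i.e. α·k^(α−1) = n + δ.
So k^(1−α) = α / (n + δ) = 0.28 / 0.092 = 3.0435.
k_gold = 3.0435^(1/0.72) ≈ 4.6919

k_gold ≈ 4.692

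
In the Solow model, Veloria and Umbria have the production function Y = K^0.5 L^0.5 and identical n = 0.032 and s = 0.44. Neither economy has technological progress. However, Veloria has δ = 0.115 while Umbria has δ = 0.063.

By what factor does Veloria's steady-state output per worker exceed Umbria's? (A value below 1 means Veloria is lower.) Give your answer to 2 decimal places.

Steady-state y* = [s/(n + δ)]^(α/(1−α)), so the ratio is [ (s_V/(n + δ)_V) / (s_U/(n + δ)_U) ]^1.
s_V/(n + δ)_V = 0.44/0.147 = 2.9932; s_U/(n + δ)_U = 0.44/0.095 = 4.6316.
Ratio = (2.9932/4.6316)^1 = 0.6463^1 ≈ 0.6463

y*_V / y*_U ≈ 0.65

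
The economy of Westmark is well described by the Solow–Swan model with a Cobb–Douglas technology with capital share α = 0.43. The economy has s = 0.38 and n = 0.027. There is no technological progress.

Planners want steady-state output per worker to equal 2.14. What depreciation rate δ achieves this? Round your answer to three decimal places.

δ ≈ 0.112

At the steady state, Δk = 0, so s·k^α = (n + δ)·k.
Since y* = [s/(n + δ)]^(α/(1−α)), we have s/(n + δ) = (y*)^((1−α)/α) = 2.14^1.3256 = 2.7416.
Therefore n + δ = s / 2.7416 = 0.38 / 2.7416 = 0.1386, so δ = 0.1386 − 0.027 = 0.1116.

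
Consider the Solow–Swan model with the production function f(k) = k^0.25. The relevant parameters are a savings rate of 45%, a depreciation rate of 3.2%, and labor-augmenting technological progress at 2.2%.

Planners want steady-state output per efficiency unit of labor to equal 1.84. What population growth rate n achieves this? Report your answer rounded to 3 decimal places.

Steady state requires s·f(k) = (n + g + δ)·k, i.e. s·k^α = (n + g + δ)·k.
Since y* = [s/(n + g + δ)]^(α/(1−α)), we have s/(n + g + δ) = (y*)^((1−α)/α) = 1.84^3 = 6.2295.
Therefore n + g + δ = s / 6.2295 = 0.45 / 6.2295 = 0.0722, so n = 0.0722 − 0.054 = 0.0182.

n ≈ 0.018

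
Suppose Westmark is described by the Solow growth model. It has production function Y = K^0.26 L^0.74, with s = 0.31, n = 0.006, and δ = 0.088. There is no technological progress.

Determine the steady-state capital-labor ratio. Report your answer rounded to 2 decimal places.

In steady state, investment equals break-even investment: s·k^α = (n + δ)·k.
Dividing both sides by k: k^(1−α) = s / (n + δ).
k^0.74 = 0.31 / (0.006 + 0.088) = 0.31 / 0.094 = 3.2979
k* = 3.2979^(1/0.74) ≈ 5.0156

k* = 5.02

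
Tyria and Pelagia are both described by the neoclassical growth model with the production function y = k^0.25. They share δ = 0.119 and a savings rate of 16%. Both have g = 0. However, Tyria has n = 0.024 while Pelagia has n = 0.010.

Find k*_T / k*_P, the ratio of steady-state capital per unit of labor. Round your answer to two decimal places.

ratio ≈ 0.87

Steady-state k* = [s/(n + δ)]^(1/(1−α)), so the ratio is [ (s_T/(n + δ)_T) / (s_P/(n + δ)_P) ]^1.3333.
s_T/(n + δ)_T = 0.16/0.143 = 1.1189; s_P/(n + δ)_P = 0.16/0.129 = 1.2403.
Ratio = (1.1189/1.2403)^1.3333 = 0.9021^1.3333 ≈ 0.8716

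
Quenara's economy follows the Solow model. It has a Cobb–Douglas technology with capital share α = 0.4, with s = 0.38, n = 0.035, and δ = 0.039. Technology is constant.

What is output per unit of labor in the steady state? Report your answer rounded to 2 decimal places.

y* = 2.98

At the steady state, Δk = 0, so s·k^α = (n + δ)·k.
Dividing both sides by k: k^(1−α) = s / (n + δ).
k^0.6 = 0.38 / (0.035 + 0.039) = 0.38 / 0.074 = 5.1351
k* = 5.1351^(1/0.6) ≈ 15.2844
y* = (k*)^α = 15.2844^0.4 ≈ 2.9765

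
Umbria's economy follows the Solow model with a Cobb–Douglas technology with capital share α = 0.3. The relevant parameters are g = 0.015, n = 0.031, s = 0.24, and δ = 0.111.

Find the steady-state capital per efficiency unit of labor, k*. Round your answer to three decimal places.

In steady state, investment equals break-even investment: s·k^α = (n + g + δ)·k.
Dividing both sides by k: k^(1−α) = s / (n + g + δ).
k^0.7 = 0.24 / (0.031 + 0.015 + 0.111) = 0.24 / 0.157 = 1.5287
k* = 1.5287^(1/0.7) ≈ 1.8337

k* ≈ 1.834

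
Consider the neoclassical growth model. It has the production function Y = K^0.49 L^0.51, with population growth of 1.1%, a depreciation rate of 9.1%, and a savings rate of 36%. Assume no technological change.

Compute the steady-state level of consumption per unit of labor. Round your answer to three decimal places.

c* = 2.150

Steady state requires s·f(k) = (n + δ)·k, i.e. s·k^α = (n + δ)·k.
Rearranging, k^(1−α) = s / (n + δ).
k^0.51 = 0.36 / (0.011 + 0.091) = 0.36 / 0.102 = 3.5294
k* = 3.5294^(1/0.51) ≈ 11.8556
y* = (k*)^α = 11.8556^0.49 ≈ 3.3591
c* = (1 − s)·y* = (1 − 0.36) × 3.3591 ≈ 2.1498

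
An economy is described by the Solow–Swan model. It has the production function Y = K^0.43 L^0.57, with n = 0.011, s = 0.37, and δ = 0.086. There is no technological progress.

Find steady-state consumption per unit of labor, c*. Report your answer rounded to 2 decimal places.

c* ≈ 1.73

Steady state requires s·f(k) = (n + δ)·k, i.e. s·k^α = (n + δ)·k.
Dividing both sides by k: k^(1−α) = s / (n + δ).
k^0.57 = 0.37 / (0.011 + 0.086) = 0.37 / 0.097 = 3.8144
k* = 3.8144^(1/0.57) ≈ 10.4724
y* = (k*)^α = 10.4724^0.43 ≈ 2.7455
c* = (1 − s)·y* = (1 − 0.37) × 2.7455 ≈ 1.7297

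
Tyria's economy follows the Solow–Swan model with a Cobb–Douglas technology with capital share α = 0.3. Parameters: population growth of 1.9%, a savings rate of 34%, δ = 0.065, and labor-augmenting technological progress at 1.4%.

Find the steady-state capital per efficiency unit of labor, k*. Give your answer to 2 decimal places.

k* = 5.91

Steady state requires s·f(k) = (n + g + δ)·k, i.e. s·k^α = (n + g + δ)·k.
Dividing both sides by k: k^(1−α) = s / (n + g + δ).
k^0.7 = 0.34 / (0.019 + 0.014 + 0.065) = 0.34 / 0.098 = 3.4694
k* = 3.4694^(1/0.7) ≈ 5.9128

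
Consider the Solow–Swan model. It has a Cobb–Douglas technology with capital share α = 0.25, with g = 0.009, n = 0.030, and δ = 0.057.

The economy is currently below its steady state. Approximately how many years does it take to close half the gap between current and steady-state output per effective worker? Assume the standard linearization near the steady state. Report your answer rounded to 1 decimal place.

Near the steady state the convergence rate is λ = (1 − α)(n + g + δ).
λ = (1 − 0.25) × 0.096 = 0.75 × 0.096 = 0.0720
Half-life = ln 2 / λ = 0.6931 / 0.0720 ≈ 9.63 years

half-life ≈ 9.6 years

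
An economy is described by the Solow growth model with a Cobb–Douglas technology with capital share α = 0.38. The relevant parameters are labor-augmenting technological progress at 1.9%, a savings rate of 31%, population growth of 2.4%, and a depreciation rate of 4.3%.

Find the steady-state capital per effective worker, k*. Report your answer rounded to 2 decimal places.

In steady state, investment equals break-even investment: s·k^α = (n + g + δ)·k.
Dividing both sides by k: k^(1−α) = s / (n + g + δ).
k^0.62 = 0.31 / (0.024 + 0.019 + 0.043) = 0.31 / 0.086 = 3.6047
k* = 3.6047^(1/0.62) ≈ 7.9100

k* ≈ 7.91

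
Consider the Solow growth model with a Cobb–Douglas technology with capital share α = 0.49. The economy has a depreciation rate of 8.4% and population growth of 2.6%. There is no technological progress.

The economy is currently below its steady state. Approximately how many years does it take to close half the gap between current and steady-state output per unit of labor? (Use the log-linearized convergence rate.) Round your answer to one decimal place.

Near the steady state the convergence rate is λ = (1 − α)(n + δ).
λ = (1 − 0.49) × 0.110 = 0.51 × 0.110 = 0.0561
Half-life = ln 2 / λ = 0.6931 / 0.0561 ≈ 12.35 years

about 12.4 years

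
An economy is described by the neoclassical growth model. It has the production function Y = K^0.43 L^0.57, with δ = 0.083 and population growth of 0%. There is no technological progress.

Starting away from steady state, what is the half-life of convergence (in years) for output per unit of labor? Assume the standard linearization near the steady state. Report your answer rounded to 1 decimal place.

half-life ≈ 14.7 years

Near the steady state the convergence rate is λ = (1 − α)(n + δ).
λ = (1 − 0.43) × 0.083 = 0.57 × 0.083 = 0.04731
Half-life = ln 2 / λ = 0.6931 / 0.04731 ≈ 14.65 years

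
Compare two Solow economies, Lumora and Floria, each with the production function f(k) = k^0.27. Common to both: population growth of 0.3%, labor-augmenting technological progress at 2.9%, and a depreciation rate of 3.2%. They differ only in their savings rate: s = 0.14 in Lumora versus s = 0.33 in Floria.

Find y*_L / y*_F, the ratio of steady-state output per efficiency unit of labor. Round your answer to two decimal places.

ratio ≈ 0.73

Steady-state y* = [s/(n + g + δ)]^(α/(1−α)), so the ratio is [ (s_L/(n + g + δ)_L) / (s_F/(n + g + δ)_F) ]^0.3699.
s_L/(n + g + δ)_L = 0.14/0.064 = 2.1875; s_F/(n + g + δ)_F = 0.33/0.064 = 5.1563.
Ratio = (2.1875/5.1563)^0.3699 = 0.4242^0.3699 ≈ 0.7282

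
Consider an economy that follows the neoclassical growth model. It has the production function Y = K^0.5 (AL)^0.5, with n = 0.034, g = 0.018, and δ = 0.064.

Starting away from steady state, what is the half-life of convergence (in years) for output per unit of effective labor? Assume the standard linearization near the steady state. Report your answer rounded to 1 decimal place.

half-life ≈ 12.0 years

Near the steady state the convergence rate is λ = (1 − α)(n + g + δ).
λ = (1 − 0.5) × 0.116 = 0.5 × 0.116 = 0.0580
Half-life = ln 2 / λ = 0.6931 / 0.0580 ≈ 11.95 years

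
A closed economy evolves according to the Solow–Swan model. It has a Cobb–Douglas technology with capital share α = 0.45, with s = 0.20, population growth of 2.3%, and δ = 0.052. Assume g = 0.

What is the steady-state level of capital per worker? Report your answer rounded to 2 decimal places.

k* ≈ 5.95

In steady state, investment equals break-even investment: s·k^α = (n + δ)·k.
Rearranging, k^(1−α) = s / (n + δ).
k^0.55 = 0.20 / (0.023 + 0.052) = 0.20 / 0.075 = 2.6667
k* = 2.6667^(1/0.55) ≈ 5.9497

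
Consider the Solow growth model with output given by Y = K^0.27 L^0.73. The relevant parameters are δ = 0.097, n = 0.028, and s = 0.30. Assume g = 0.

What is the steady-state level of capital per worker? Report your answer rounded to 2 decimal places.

k* ≈ 3.32

At the steady state, Δk = 0, so s·k^α = (n + δ)·k.
Dividing both sides by k: k^(1−α) = s / (n + δ).
k^0.73 = 0.30 / (0.028 + 0.097) = 0.30 / 0.125 = 2.4000
k* = 2.4000^(1/0.73) ≈ 3.3177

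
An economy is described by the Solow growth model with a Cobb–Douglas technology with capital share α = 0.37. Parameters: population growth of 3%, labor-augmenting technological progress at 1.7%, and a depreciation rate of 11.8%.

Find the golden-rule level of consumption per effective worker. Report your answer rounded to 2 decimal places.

c_gold ≈ 1.01

At the golden rule, f'(k) = n + g + δ, so α·k^(α−1) = n + g + δ and k_gold = (α/(n + g + δ))^(1/(1−α)).
k_gold = (0.37/0.165)^(1/0.63) = 2.2424^1.5873 ≈ 3.6032
c_gold = f(k_gold) − (n + g + δ)·k_gold = 1.6068 − 0.165×3.6032 ≈ 1.0123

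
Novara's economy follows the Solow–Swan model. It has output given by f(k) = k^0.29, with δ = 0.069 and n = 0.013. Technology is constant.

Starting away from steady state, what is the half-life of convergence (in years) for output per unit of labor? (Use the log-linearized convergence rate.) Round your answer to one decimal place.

Near the steady state the convergence rate is λ = (1 − α)(n + δ).
λ = (1 − 0.29) × 0.082 = 0.71 × 0.082 = 0.05822
Half-life = ln 2 / λ = 0.6931 / 0.05822 ≈ 11.90 years

t_½ ≈ 11.9 years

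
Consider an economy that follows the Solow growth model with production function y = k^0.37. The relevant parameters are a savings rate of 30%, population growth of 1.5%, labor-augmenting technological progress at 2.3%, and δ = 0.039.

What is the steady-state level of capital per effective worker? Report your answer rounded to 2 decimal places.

k* ≈ 8.66

At the steady state, Δk = 0, so s·k^α = (n + g + δ)·k.
Rearranging, k^(1−α) = s / (n + g + δ).
k^0.63 = 0.30 / (0.015 + 0.023 + 0.039) = 0.30 / 0.077 = 3.8961
k* = 3.8961^(1/0.63) ≈ 8.6598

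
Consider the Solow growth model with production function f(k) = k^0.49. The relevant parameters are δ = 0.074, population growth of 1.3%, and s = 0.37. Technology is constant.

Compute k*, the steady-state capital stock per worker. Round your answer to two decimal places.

At the steady state, Δk = 0, so s·k^α = (n + δ)·k.
Rearranging, k^(1−α) = s / (n + δ).
k^0.51 = 0.37 / (0.013 + 0.074) = 0.37 / 0.087 = 4.2529
k* = 4.2529^(1/0.51) ≈ 17.0890

k* = 17.09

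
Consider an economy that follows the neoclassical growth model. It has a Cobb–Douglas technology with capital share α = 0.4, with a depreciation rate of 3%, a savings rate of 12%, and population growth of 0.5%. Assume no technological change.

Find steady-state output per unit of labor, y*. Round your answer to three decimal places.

y* ≈ 2.274

In steady state, investment equals break-even investment: s·k^α = (n + δ)·k.
Rearranging, k^(1−α) = s / (n + δ).
k^0.6 = 0.12 / (0.005 + 0.030) = 0.12 / 0.035 = 3.4286
k* = 3.4286^(1/0.6) ≈ 7.7958
y* = (k*)^α = 7.7958^0.4 ≈ 2.2738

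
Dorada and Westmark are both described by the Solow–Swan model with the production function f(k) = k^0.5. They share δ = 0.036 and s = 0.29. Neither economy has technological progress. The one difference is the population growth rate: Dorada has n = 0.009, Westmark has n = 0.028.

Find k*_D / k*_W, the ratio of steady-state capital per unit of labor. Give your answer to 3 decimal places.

k*_D / k*_W ≈ 2.023

Steady-state k* = [s/(n + δ)]^(1/(1−α)), so the ratio is [ (s_D/(n + δ)_D) / (s_W/(n + δ)_W) ]^2.
s_D/(n + δ)_D = 0.29/0.045 = 6.4444; s_W/(n + δ)_W = 0.29/0.064 = 4.5313.
Ratio = (6.4444/4.5313)^2 = 1.4222^2 ≈ 2.0227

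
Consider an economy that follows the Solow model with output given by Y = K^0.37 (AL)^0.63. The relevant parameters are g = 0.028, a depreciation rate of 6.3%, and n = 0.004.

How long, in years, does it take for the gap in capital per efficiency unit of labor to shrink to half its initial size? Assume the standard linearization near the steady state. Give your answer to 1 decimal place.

half-life ≈ 11.6 years

Near the steady state the convergence rate is λ = (1 − α)(n + g + δ).
λ = (1 − 0.37) × 0.095 = 0.63 × 0.095 = 0.05985
Half-life = ln 2 / λ = 0.6931 / 0.05985 ≈ 11.58 years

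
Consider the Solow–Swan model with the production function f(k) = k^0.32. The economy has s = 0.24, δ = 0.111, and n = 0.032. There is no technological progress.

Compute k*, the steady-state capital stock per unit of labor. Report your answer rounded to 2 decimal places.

k* = 2.14

Steady state requires s·f(k) = (n + δ)·k, i.e. s·k^α = (n + δ)·k.
Dividing both sides by k: k^(1−α) = s / (n + δ).
k^0.68 = 0.24 / (0.032 + 0.111) = 0.24 / 0.143 = 1.6783
k* = 1.6783^(1/0.68) ≈ 2.1414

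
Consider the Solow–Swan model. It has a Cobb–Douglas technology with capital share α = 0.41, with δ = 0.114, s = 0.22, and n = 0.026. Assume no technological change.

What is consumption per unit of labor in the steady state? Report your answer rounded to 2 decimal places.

c* ≈ 1.07

In steady state, investment equals break-even investment: s·k^α = (n + δ)·k.
Dividing both sides by k: k^(1−α) = s / (n + δ).
k^0.59 = 0.22 / (0.026 + 0.114) = 0.22 / 0.140 = 1.5714
k* = 1.5714^(1/0.59) ≈ 2.1512
y* = (k*)^α = 2.1512^0.41 ≈ 1.3690
c* = (1 − s)·y* = (1 − 0.22) × 1.3690 ≈ 1.0678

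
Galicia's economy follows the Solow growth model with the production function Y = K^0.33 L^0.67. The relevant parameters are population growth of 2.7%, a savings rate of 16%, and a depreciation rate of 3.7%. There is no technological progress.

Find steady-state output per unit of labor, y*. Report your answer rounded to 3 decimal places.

y* = 1.570

At the steady state, Δk = 0, so s·k^α = (n + δ)·k.
Dividing both sides by k: k^(1−α) = s / (n + δ).
k^0.67 = 0.16 / (0.027 + 0.037) = 0.16 / 0.064 = 2.5000
k* = 2.5000^(1/0.67) ≈ 3.9259
y* = (k*)^α = 3.9259^0.33 ≈ 1.5704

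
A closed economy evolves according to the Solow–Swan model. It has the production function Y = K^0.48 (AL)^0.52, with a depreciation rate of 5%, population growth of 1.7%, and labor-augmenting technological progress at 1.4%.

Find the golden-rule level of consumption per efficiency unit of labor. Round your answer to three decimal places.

At the golden rule, f'(k) = n + g + δ, so α·k^(α−1) = n + g + δ and k_gold = (α/(n + g + δ))^(1/(1−α)).
k_gold = (0.48/0.081)^(1/0.52) = 5.9259^1.9231 ≈ 30.6255
c_gold = f(k_gold) − (n + g + δ)·k_gold = 5.1680 − 0.081×30.6255 ≈ 2.6873

c_gold ≈ 2.687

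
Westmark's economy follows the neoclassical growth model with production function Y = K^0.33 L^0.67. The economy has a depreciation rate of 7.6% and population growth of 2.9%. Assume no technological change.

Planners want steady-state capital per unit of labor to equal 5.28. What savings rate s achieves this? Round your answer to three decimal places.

s ≈ 0.320

At the steady state, Δk = 0, so s·k^α = (n + δ)·k.
So s / (n + δ) = (k*)^(1−α) = 5.28^0.67 = 3.0491.
Therefore s = 3.0491 × (n + δ) = 3.0491 × 0.105 = 0.3202.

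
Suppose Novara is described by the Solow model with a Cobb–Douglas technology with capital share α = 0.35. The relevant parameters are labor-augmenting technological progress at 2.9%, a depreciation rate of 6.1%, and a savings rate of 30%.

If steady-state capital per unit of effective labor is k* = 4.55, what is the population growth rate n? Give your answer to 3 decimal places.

n ≈ 0.022

In steady state, investment equals break-even investment: s·k^α = (n + g + δ)·k.
So s / (n + g + δ) = (k*)^(1−α) = 4.55^0.65 = 2.6774.
Therefore n + g + δ = s / 2.6774 = 0.30 / 2.6774 = 0.1120, so n = 0.1120 − 0.090 = 0.0220.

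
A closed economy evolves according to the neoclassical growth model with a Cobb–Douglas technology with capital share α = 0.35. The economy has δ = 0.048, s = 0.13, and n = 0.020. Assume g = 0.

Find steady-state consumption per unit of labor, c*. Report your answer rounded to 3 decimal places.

c* = 1.233

At the steady state, Δk = 0, so s·k^α = (n + δ)·k.
Rearranging, k^(1−α) = s / (n + δ).
k^0.65 = 0.13 / (0.020 + 0.048) = 0.13 / 0.068 = 1.9118
k* = 1.9118^(1/0.65) ≈ 2.7101
y* = (k*)^α = 2.7101^0.35 ≈ 1.4176
c* = (1 − s)·y* = (1 − 0.13) × 1.4176 ≈ 1.2333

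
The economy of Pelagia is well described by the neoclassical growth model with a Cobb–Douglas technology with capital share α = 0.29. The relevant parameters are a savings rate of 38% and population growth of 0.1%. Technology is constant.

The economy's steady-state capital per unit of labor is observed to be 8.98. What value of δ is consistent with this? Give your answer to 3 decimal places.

δ ≈ 0.079

At the steady state, Δk = 0, so s·k^α = (n + δ)·k.
So s / (n + δ) = (k*)^(1−α) = 8.98^0.71 = 4.7515.
Therefore n + δ = s / 4.7515 = 0.38 / 4.7515 = 0.0800, so δ = 0.0800 − 0.001 = 0.0790.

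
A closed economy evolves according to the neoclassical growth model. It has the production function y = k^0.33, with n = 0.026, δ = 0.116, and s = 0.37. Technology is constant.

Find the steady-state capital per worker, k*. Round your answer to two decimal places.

k* = 4.18

In steady state, investment equals break-even investment: s·k^α = (n + δ)·k.
Rearranging, k^(1−α) = s / (n + δ).
k^0.67 = 0.37 / (0.026 + 0.116) = 0.37 / 0.142 = 2.6056
k* = 2.6056^(1/0.67) ≈ 4.1760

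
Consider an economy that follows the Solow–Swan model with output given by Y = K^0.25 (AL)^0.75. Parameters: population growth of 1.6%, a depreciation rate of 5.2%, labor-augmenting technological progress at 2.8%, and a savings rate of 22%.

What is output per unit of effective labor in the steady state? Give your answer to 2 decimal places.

y* ≈ 1.32

Steady state requires s·f(k) = (n + g + δ)·k, i.e. s·k^α = (n + g + δ)·k.
Rearranging, k^(1−α) = s / (n + g + δ).
k^0.75 = 0.22 / (0.016 + 0.028 + 0.052) = 0.22 / 0.096 = 2.2917
k* = 2.2917^(1/0.75) ≈ 3.0214
y* = (k*)^α = 3.0214^0.25 ≈ 1.3184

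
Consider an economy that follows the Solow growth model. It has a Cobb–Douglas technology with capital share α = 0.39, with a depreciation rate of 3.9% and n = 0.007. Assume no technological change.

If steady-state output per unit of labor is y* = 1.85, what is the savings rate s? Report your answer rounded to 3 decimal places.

s ≈ 0.120

At the steady state, Δk = 0, so s·k^α = (n + δ)·k.
Since y* = [s/(n + δ)]^(α/(1−α)), we have s/(n + δ) = (y*)^((1−α)/α) = 1.85^1.5641 = 2.6175.
Therefore s = 2.6175 × (n + δ) = 2.6175 × 0.046 = 0.1204.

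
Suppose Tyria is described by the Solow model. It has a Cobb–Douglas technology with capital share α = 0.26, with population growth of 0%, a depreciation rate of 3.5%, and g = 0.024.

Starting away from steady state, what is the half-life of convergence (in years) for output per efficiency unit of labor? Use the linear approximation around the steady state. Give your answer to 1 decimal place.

Near the steady state the convergence rate is λ = (1 − α)(n + g + δ).
λ = (1 − 0.26) × 0.059 = 0.74 × 0.059 = 0.04366
Half-life = ln 2 / λ = 0.6931 / 0.04366 ≈ 15.87 years

half-life ≈ 15.9 years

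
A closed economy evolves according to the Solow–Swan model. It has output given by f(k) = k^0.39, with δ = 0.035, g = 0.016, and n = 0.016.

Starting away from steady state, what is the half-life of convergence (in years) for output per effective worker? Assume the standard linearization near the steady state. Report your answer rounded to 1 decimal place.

Near the steady state the convergence rate is λ = (1 − α)(n + g + δ).
λ = (1 − 0.39) × 0.067 = 0.61 × 0.067 = 0.04087
Half-life = ln 2 / λ = 0.6931 / 0.04087 ≈ 16.96 years

half-life ≈ 17.0 years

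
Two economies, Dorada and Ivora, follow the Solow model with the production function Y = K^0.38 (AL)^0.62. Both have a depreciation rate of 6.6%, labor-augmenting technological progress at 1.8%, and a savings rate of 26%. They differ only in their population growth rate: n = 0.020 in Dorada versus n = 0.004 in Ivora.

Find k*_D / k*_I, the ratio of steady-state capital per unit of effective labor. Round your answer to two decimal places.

Steady-state k* = [s/(n + g + δ)]^(1/(1−α)), so the ratio is [ (s_D/(n + g + δ)_D) / (s_I/(n + g + δ)_I) ]^1.6129.
s_D/(n + g + δ)_D = 0.26/0.104 = 2.5000; s_I/(n + g + δ)_I = 0.26/0.088 = 2.9545.
Ratio = (2.5000/2.9545)^1.6129 = 0.8462^1.6129 ≈ 0.7639

k*_D / k*_I ≈ 0.76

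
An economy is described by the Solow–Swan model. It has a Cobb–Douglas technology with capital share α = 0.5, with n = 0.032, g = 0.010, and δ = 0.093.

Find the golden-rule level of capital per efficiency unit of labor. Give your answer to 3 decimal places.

The golden rule sets f'(k) = n + g + δ, i.e. α·k^(α−1) = n + g + δ.
So k^(1−α) = α / (n + g + δ) = 0.5 / 0.135 = 3.7037.
k_gold = 3.7037^(1/0.5) ≈ 13.7174

k_gold ≈ 13.717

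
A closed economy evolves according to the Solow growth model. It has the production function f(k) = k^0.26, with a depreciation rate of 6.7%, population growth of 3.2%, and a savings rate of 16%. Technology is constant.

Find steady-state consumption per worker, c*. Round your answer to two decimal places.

In steady state, investment equals break-even investment: s·k^α = (n + δ)·k.
Rearranging, k^(1−α) = s / (n + δ).
k^0.74 = 0.16 / (0.032 + 0.067) = 0.16 / 0.099 = 1.6162
k* = 1.6162^(1/0.74) ≈ 1.9132
y* = (k*)^α = 1.9132^0.26 ≈ 1.1837
c* = (1 − s)·y* = (1 − 0.16) × 1.1837 ≈ 0.9943

c* = 0.99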